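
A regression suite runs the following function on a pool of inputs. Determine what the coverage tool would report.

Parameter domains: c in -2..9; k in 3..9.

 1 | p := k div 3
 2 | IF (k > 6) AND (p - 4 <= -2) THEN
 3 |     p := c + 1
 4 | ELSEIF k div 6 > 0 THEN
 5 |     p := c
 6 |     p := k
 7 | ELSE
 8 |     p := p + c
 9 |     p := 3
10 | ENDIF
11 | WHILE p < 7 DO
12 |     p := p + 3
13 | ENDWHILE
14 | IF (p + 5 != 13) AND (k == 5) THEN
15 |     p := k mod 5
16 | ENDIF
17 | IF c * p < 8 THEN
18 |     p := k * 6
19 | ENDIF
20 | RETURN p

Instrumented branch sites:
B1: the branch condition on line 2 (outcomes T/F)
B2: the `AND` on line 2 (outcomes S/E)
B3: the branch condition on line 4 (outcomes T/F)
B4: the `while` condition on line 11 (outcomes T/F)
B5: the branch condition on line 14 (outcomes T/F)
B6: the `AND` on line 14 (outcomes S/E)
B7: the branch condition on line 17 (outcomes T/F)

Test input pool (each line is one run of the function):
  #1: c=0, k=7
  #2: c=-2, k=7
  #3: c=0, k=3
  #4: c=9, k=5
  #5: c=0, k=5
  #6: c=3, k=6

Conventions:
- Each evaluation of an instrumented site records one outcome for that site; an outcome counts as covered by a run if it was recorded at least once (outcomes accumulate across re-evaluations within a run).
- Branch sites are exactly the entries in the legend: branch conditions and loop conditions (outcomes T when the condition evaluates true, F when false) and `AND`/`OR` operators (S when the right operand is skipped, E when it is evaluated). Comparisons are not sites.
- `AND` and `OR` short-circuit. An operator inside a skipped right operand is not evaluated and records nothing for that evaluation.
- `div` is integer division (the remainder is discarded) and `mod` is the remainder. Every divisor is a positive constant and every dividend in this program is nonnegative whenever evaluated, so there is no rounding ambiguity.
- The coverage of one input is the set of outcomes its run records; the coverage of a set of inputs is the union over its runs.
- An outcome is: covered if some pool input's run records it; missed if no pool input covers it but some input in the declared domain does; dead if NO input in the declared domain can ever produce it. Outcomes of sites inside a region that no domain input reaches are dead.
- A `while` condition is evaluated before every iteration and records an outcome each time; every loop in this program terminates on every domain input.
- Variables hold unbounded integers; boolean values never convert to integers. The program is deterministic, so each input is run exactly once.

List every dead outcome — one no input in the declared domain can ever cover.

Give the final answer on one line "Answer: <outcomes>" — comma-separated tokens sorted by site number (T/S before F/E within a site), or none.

sweeping the full domain (84 inputs) for each outcome:
  reachable outcomes have witnesses, e.g. B1=T (e.g. c=-2, k=7), B1=F (e.g. c=-2, k=3), B2=S (e.g. c=-2, k=3), B2=E (e.g. c=-2, k=7)

Answer: none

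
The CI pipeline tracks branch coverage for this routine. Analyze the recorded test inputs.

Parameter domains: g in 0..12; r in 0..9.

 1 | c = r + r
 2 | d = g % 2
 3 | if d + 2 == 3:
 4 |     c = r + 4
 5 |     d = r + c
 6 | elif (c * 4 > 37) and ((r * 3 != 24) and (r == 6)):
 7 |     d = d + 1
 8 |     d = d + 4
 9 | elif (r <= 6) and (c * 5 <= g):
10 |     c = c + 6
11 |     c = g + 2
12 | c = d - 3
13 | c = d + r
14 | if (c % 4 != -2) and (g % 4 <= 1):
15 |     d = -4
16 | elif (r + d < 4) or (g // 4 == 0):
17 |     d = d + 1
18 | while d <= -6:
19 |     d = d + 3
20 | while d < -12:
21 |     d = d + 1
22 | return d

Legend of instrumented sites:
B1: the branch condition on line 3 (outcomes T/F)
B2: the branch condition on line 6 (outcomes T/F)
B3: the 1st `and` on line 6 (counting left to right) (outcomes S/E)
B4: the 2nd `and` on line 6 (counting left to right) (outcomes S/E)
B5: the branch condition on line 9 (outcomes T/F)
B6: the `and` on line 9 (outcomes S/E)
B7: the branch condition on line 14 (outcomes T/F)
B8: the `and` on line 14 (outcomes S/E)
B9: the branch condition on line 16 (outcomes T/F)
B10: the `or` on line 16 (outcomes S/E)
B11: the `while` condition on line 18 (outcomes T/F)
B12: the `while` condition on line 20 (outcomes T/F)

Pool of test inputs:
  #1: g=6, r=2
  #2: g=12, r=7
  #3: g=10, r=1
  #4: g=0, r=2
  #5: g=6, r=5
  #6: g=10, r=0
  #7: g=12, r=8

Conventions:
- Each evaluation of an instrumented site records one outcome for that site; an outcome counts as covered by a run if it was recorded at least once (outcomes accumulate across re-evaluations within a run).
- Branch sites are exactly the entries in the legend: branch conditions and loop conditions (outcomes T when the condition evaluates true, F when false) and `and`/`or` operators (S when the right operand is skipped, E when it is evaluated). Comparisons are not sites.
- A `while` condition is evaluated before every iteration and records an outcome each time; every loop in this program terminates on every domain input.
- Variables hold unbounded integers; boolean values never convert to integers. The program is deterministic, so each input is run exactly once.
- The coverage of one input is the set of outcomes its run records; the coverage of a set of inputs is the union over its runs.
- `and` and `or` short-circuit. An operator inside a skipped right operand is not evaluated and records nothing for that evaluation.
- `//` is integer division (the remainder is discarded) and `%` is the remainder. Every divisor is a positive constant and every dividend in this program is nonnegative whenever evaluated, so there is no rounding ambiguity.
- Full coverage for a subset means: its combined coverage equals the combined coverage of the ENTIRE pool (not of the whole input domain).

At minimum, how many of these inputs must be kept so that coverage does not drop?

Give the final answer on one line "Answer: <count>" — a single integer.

#1 (g=6, r=2) -> B1->F, B3->S, B2->F, B6->E, B5->F, B8->E, B7->F, B10->S, B9->T, B11->F, B12->F; covered: B1=F, B2=F, B3=S, B5=F, B6=E, B7=F, B8=E, B9=T, B10=S, B11=F, B12=F
#2 (g=12, r=7) -> B1->F, B3->E, B4->E, B2->F, B6->S, B5->F, B8->E, B7->T, B11->F, B12->F; covered: B1=F, B2=F, B3=E, B4=E, B5=F, B6=S, B7=T, B8=E, B11=F, B12=F
#3 (g=10, r=1) -> B1->F, B3->S, B2->F, B6->E, B5->T, B8->E, B7->F, B10->S, B9->T, B11->F, B12->F; covered: B1=F, B2=F, B3=S, B5=T, B6=E, B7=F, B8=E, B9=T, B10=S, B11=F, B12=F
#4 (g=0, r=2) -> B1->F, B3->S, B2->F, B6->E, B5->F, B8->E, B7->T, B11->F, B12->F; covered: B1=F, B2=F, B3=S, B5=F, B6=E, B7=T, B8=E, B11=F, B12=F
#5 (g=6, r=5) -> B1->F, B3->E, B4->E, B2->F, B6->E, B5->F, B8->E, B7->F, B10->E, B9->F, B11->F, B12->F; covered: B1=F, B2=F, B3=E, B4=E, B5=F, B6=E, B7=F, B8=E, B9=F, B10=E, B11=F, B12=F
#6 (g=10, r=0) -> B1->F, B3->S, B2->F, B6->E, B5->T, B8->E, B7->F, B10->S, B9->T, B11->F, B12->F; covered: B1=F, B2=F, B3=S, B5=T, B6=E, B7=F, B8=E, B9=T, B10=S, B11=F, B12=F
#7 (g=12, r=8) -> B1->F, B3->E, B4->S, B2->F, B6->S, B5->F, B8->E, B7->T, B11->F, B12->F; covered: B1=F, B2=F, B3=E, B4=S, B5=F, B6=S, B7=T, B8=E, B11=F, B12=F
union over all inputs: B1=F, B2=F, B3=S, B3=E, B4=S, B4=E, B5=T, B5=F, B6=S, B6=E, B7=T, B7=F, B8=E, B9=T, B9=F, B10=S, B10=E, B11=F, B12=F (19 outcomes)
size 1 is not enough: best union over all size-1 subsets is 12/19
size 2 is not enough: best union over all size-2 subsets is 16/19
size 3: inputs {3, 5, 7} cover all 19 outcomes, and no lexicographically smaller subset of this size does

Answer: 3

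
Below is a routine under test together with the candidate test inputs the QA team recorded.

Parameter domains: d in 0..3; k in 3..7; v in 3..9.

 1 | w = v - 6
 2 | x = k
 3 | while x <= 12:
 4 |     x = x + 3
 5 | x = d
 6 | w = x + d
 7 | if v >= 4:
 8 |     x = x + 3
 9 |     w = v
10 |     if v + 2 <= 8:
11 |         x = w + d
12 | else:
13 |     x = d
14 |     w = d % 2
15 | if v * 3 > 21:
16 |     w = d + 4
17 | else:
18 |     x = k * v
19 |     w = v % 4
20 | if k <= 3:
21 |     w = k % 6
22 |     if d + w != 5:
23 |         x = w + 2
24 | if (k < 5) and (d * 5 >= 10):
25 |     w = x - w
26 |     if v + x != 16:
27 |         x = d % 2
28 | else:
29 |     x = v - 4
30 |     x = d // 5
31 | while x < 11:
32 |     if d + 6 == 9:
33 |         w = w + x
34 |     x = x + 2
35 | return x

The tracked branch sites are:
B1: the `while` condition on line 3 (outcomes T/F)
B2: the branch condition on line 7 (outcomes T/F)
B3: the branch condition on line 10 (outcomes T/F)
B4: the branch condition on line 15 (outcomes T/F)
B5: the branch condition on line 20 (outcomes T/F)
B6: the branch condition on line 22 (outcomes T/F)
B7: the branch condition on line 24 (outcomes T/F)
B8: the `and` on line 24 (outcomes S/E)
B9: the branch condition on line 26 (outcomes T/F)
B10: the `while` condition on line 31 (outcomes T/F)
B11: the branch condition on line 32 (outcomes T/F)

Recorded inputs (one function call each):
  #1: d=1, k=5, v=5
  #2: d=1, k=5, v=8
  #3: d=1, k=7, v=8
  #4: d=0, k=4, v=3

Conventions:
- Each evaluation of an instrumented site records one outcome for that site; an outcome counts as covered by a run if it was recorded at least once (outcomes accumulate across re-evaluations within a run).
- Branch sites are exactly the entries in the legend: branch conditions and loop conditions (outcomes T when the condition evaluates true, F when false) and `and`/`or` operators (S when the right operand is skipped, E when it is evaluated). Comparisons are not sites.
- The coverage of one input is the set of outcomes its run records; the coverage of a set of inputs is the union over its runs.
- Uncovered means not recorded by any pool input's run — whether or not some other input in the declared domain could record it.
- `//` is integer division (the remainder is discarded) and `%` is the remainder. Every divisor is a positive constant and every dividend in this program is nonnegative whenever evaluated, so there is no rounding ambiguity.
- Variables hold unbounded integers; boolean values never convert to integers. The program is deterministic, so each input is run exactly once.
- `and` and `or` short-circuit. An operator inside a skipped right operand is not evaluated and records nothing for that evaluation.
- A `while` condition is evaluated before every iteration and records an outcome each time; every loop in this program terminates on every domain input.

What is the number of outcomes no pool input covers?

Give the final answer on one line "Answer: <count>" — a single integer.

#1 (d=1, k=5, v=5) -> B1->T, B1->T, B1->T, B1->F, B2->T, B3->T, B4->F, B5->F, B8->S, B7->F, B10->T, B11->F, B10->T, B11->F, ...; covered: B1=T, B1=F, B2=T, B3=T, B4=F, B5=F, B7=F, B8=S, B10=T, B10=F, B11=F
#2 (d=1, k=5, v=8) -> B1->T, B1->T, B1->T, B1->F, B2->T, B3->F, B4->T, B5->F, B8->S, B7->F, B10->T, B11->F, B10->T, B11->F, ...; covered: B1=T, B1=F, B2=T, B3=F, B4=T, B5=F, B7=F, B8=S, B10=T, B10=F, B11=F
#3 (d=1, k=7, v=8) -> B1->T, B1->T, B1->F, B2->T, B3->F, B4->T, B5->F, B8->S, B7->F, B10->T, B11->F, B10->T, B11->F, B10->T, ...; covered: B1=T, B1=F, B2=T, B3=F, B4=T, B5=F, B7=F, B8=S, B10=T, B10=F, B11=F
#4 (d=0, k=4, v=3) -> B1->T, B1->T, B1->T, B1->F, B2->F, B4->F, B5->F, B8->E, B7->F, B10->T, B11->F, B10->T, B11->F, B10->T, ...; covered: B1=T, B1=F, B2=F, B4=F, B5=F, B7=F, B8=E, B10=T, B10=F, B11=F
union over the pool: B1=T, B1=F, B2=T, B2=F, B3=T, B3=F, B4=T, B4=F, B5=F, B7=F, B8=S, B8=E, B10=T, B10=F, B11=F
uncovered (7 of 22): B5=T, B6=T, B6=F, B7=T, B9=T, B9=F, B11=T

Answer: 7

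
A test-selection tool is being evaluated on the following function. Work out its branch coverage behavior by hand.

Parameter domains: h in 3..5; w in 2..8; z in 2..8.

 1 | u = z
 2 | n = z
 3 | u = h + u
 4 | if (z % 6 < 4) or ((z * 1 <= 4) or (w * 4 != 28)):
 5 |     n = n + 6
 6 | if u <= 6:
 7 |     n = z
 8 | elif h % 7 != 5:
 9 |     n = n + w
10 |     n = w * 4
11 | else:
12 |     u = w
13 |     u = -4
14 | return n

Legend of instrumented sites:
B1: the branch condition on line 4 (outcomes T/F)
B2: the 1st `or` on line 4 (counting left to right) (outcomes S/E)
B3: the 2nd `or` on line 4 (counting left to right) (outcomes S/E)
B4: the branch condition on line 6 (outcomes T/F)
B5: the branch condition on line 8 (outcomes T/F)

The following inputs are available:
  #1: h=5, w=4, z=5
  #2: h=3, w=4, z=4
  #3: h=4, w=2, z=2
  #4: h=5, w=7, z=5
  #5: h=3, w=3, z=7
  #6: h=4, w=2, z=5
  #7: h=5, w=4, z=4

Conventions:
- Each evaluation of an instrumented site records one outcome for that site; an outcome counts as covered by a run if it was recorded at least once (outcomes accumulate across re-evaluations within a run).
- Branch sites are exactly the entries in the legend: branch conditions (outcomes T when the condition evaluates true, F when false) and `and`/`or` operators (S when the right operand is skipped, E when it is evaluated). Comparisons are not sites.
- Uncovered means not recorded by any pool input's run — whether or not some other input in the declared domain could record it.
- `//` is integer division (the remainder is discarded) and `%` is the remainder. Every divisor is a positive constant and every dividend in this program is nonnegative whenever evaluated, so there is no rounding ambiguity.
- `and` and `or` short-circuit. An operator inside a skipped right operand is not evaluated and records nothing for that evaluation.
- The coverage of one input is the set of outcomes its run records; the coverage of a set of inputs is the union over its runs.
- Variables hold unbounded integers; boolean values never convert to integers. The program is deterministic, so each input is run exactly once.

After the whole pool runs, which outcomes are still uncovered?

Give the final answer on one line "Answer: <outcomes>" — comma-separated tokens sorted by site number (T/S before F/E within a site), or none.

#1 (h=5, w=4, z=5) -> B2->E, B3->E, B1->T, B4->F, B5->F; covered: B1=T, B2=E, B3=E, B4=F, B5=F
#2 (h=3, w=4, z=4) -> B2->E, B3->S, B1->T, B4->F, B5->T; covered: B1=T, B2=E, B3=S, B4=F, B5=T
#3 (h=4, w=2, z=2) -> B2->S, B1->T, B4->T; covered: B1=T, B2=S, B4=T
#4 (h=5, w=7, z=5) -> B2->E, B3->E, B1->F, B4->F, B5->F; covered: B1=F, B2=E, B3=E, B4=F, B5=F
#5 (h=3, w=3, z=7) -> B2->S, B1->T, B4->F, B5->T; covered: B1=T, B2=S, B4=F, B5=T
#6 (h=4, w=2, z=5) -> B2->E, B3->E, B1->T, B4->F, B5->T; covered: B1=T, B2=E, B3=E, B4=F, B5=T
#7 (h=5, w=4, z=4) -> B2->E, B3->S, B1->T, B4->F, B5->F; covered: B1=T, B2=E, B3=S, B4=F, B5=F
union over the pool: B1=T, B1=F, B2=S, B2=E, B3=S, B3=E, B4=T, B4=F, B5=T, B5=F
uncovered (0 of 10): none

Answer: none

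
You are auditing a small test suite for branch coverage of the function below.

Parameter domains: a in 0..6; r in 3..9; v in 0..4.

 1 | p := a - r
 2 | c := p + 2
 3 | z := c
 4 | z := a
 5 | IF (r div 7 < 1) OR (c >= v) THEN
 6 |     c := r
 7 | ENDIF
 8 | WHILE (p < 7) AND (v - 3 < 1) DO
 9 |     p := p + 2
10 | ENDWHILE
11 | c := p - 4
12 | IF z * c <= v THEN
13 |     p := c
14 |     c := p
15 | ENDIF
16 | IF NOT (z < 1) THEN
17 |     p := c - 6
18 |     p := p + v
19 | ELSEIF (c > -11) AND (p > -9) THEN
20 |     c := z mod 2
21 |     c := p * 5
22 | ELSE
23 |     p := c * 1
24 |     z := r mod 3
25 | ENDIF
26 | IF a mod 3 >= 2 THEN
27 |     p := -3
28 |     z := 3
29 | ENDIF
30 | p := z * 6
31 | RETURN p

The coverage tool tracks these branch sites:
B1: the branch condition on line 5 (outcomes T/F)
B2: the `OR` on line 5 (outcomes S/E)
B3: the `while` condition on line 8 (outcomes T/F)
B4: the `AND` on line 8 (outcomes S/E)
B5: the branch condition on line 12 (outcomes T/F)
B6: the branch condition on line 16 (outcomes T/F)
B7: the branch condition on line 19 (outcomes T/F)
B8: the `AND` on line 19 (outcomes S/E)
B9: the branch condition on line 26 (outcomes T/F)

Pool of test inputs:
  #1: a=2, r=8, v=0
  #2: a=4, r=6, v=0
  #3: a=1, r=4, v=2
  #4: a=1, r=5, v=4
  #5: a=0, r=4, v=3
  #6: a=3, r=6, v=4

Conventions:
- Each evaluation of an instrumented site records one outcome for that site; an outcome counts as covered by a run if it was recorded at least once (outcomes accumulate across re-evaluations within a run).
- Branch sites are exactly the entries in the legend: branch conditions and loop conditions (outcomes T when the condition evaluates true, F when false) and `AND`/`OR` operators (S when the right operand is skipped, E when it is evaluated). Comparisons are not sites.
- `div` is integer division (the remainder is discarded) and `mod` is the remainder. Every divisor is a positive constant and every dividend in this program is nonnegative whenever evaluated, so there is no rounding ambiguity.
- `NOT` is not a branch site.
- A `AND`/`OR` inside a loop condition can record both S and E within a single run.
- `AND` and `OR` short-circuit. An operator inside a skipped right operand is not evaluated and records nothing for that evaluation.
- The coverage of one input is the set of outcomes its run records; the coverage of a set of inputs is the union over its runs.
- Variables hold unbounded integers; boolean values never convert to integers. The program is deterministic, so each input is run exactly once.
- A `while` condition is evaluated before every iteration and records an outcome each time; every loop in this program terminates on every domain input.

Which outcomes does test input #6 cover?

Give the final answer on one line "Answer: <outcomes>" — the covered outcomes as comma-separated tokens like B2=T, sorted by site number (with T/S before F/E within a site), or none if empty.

Event log for input #6 (a=3, r=6, v=4):
  B2->S, B1->T, B4->E, B3->F, B5->T, B6->T, B9->F
deduplicating events, the covered set is: B1=T, B2=S, B3=F, B4=E, B5=T, B6=T, B9=F

Answer: B1=T, B2=S, B3=F, B4=E, B5=T, B6=T, B9=F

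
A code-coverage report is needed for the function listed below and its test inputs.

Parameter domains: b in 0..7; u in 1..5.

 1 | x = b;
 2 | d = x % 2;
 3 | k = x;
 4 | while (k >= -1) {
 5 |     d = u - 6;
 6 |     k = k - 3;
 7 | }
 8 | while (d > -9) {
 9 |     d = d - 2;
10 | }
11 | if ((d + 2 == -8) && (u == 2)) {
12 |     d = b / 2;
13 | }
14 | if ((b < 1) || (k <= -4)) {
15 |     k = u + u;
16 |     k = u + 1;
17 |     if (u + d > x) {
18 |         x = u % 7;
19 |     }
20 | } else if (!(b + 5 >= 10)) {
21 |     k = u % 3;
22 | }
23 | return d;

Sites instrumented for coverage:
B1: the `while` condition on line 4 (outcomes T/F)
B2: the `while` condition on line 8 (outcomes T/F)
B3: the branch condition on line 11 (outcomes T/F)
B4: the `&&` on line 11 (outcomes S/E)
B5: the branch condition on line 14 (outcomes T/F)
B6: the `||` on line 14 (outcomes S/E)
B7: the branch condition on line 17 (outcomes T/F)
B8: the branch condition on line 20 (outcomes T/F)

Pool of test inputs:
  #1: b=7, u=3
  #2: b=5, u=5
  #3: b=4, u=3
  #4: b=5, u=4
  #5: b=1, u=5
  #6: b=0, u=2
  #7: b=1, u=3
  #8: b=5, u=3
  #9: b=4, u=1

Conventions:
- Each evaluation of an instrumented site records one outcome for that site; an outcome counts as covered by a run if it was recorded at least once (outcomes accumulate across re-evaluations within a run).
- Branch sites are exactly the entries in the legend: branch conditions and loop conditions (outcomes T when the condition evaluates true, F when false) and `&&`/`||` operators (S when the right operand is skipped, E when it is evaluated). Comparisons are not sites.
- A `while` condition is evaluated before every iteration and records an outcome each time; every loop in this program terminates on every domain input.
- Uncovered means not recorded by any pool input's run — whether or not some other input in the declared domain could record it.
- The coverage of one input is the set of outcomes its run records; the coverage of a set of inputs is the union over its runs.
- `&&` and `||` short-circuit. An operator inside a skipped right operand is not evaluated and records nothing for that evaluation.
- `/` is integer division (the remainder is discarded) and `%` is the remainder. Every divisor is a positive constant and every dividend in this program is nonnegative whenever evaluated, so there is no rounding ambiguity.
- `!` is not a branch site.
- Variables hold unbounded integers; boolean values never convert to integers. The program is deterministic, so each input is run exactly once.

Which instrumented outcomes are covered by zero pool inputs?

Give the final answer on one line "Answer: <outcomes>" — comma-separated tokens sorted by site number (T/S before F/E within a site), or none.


run #1 (b=7, u=3) runs B1->T, B1->T, B1->T, B1->F, B2->T, B2->T, B2->T, B2->F, B4->S, B3->F, B6->E, B5->F, B8->F; records B1=T, B1=F, B2=T, B2=F, B3=F, B4=S, B5=F, B6=E, B8=F
run #2 (b=5, u=5) runs B1->T, B1->T, B1->T, B1->F, B2->T, B2->T, B2->T, B2->T, B2->F, B4->S, B3->F, B6->E, B5->T, B7->F; records B1=T, B1=F, B2=T, B2=F, B3=F, B4=S, B5=T, B6=E, B7=F
run #3 (b=4, u=3) runs B1->T, B1->T, B1->F, B2->T, B2->T, B2->T, B2->F, B4->S, B3->F, B6->E, B5->F, B8->T; records B1=T, B1=F, B2=T, B2=F, B3=F, B4=S, B5=F, B6=E, B8=T
run #4 (b=5, u=4) runs B1->T, B1->T, B1->T, B1->F, B2->T, B2->T, B2->T, B2->T, B2->F, B4->E, B3->F, B6->E, B5->T, B7->F; records B1=T, B1=F, B2=T, B2=F, B3=F, B4=E, B5=T, B6=E, B7=F
run #5 (b=1, u=5) runs B1->T, B1->F, B2->T, B2->T, B2->T, B2->T, B2->F, B4->S, B3->F, B6->E, B5->F, B8->T; records B1=T, B1=F, B2=T, B2=F, B3=F, B4=S, B5=F, B6=E, B8=T
run #6 (b=0, u=2) runs B1->T, B1->F, B2->T, B2->T, B2->T, B2->F, B4->E, B3->T, B6->S, B5->T, B7->T; records B1=T, B1=F, B2=T, B2=F, B3=T, B4=E, B5=T, B6=S, B7=T
run #7 (b=1, u=3) runs B1->T, B1->F, B2->T, B2->T, B2->T, B2->F, B4->S, B3->F, B6->E, B5->F, B8->T; records B1=T, B1=F, B2=T, B2=F, B3=F, B4=S, B5=F, B6=E, B8=T
run #8 (b=5, u=3) runs B1->T, B1->T, B1->T, B1->F, B2->T, B2->T, B2->T, B2->F, B4->S, B3->F, B6->E, B5->T, B7->F; records B1=T, B1=F, B2=T, B2=F, B3=F, B4=S, B5=T, B6=E, B7=F
run #9 (b=4, u=1) runs B1->T, B1->T, B1->F, B2->T, B2->T, B2->F, B4->S, B3->F, B6->E, B5->F, B8->T; records B1=T, B1=F, B2=T, B2=F, B3=F, B4=S, B5=F, B6=E, B8=T
union over the pool: B1=T, B1=F, B2=T, B2=F, B3=T, B3=F, B4=S, B4=E, B5=T, B5=F, B6=S, B6=E, B7=T, B7=F, B8=T, B8=F
uncovered (0 of 16): none
Answer: none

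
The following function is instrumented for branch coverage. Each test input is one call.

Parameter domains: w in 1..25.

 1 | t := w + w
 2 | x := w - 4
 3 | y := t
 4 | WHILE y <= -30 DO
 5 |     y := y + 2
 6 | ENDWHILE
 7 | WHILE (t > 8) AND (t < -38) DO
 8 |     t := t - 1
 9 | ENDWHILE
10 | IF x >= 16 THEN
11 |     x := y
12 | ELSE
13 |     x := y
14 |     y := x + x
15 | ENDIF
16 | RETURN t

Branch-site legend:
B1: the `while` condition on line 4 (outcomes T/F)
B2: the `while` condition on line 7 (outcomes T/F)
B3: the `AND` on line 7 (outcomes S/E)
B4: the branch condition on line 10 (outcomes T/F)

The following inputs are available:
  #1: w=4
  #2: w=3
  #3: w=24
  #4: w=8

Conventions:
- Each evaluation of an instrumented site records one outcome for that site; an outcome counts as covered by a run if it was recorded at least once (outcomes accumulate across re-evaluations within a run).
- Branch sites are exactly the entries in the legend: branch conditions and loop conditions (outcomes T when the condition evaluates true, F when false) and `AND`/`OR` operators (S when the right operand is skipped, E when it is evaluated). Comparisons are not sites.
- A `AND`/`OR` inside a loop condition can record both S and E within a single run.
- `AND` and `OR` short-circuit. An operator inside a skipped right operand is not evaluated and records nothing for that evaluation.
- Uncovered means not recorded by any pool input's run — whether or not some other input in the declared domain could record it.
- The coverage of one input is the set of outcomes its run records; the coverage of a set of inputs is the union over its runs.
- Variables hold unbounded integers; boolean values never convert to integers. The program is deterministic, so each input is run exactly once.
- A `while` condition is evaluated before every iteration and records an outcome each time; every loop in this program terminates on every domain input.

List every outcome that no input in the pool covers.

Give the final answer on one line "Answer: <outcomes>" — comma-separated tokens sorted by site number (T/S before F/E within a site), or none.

input #1, w=4: outcomes B1=F, B2=F, B3=S, B4=F
input #2, w=3: outcomes B1=F, B2=F, B3=S, B4=F
input #3, w=24: outcomes B1=F, B2=F, B3=E, B4=T
input #4, w=8: outcomes B1=F, B2=F, B3=E, B4=F
union over the pool: B1=F, B2=F, B3=S, B3=E, B4=T, B4=F
uncovered (2 of 8): B1=T, B2=T

Answer: B1=T, B2=T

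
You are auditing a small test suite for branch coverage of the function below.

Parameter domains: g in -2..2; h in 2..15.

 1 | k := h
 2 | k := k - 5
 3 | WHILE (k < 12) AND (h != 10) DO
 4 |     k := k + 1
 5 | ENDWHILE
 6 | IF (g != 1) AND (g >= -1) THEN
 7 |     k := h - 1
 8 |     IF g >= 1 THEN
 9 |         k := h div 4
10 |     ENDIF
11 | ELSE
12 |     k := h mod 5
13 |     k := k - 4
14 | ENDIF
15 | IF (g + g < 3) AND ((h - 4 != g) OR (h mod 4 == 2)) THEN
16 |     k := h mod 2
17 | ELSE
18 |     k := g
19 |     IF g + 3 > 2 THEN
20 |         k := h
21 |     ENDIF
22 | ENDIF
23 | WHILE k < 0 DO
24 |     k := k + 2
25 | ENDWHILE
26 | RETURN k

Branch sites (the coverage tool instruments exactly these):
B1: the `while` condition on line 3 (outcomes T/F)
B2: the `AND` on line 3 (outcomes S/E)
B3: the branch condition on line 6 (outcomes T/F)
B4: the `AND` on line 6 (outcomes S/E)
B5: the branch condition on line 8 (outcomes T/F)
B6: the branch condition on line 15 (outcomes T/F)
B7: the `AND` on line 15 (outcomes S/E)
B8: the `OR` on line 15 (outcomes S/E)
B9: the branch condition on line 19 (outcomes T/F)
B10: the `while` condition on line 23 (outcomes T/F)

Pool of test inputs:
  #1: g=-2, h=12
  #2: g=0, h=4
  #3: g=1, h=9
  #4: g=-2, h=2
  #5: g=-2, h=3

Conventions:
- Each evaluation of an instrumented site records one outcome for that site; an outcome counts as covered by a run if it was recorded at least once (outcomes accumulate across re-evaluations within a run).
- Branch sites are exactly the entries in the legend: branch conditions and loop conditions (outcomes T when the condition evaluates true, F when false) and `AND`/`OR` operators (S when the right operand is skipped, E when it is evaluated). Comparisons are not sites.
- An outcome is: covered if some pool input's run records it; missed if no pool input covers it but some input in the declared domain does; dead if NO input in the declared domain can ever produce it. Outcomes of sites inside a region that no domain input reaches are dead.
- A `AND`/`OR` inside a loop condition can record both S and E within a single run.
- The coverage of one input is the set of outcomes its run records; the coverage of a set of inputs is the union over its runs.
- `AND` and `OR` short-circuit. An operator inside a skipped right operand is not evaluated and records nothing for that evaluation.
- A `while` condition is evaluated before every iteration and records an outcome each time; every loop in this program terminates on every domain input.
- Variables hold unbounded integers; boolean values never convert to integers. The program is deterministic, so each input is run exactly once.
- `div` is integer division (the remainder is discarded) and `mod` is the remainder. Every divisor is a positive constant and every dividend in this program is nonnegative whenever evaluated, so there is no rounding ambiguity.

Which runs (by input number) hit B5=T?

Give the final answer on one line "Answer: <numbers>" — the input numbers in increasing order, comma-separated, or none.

input #1 (g=-2, h=12): misses B5=T
input #2 (g=0, h=4): misses B5=T
input #3 (g=1, h=9): misses B5=T
input #4 (g=-2, h=2): misses B5=T
input #5 (g=-2, h=3): misses B5=T

Answer: none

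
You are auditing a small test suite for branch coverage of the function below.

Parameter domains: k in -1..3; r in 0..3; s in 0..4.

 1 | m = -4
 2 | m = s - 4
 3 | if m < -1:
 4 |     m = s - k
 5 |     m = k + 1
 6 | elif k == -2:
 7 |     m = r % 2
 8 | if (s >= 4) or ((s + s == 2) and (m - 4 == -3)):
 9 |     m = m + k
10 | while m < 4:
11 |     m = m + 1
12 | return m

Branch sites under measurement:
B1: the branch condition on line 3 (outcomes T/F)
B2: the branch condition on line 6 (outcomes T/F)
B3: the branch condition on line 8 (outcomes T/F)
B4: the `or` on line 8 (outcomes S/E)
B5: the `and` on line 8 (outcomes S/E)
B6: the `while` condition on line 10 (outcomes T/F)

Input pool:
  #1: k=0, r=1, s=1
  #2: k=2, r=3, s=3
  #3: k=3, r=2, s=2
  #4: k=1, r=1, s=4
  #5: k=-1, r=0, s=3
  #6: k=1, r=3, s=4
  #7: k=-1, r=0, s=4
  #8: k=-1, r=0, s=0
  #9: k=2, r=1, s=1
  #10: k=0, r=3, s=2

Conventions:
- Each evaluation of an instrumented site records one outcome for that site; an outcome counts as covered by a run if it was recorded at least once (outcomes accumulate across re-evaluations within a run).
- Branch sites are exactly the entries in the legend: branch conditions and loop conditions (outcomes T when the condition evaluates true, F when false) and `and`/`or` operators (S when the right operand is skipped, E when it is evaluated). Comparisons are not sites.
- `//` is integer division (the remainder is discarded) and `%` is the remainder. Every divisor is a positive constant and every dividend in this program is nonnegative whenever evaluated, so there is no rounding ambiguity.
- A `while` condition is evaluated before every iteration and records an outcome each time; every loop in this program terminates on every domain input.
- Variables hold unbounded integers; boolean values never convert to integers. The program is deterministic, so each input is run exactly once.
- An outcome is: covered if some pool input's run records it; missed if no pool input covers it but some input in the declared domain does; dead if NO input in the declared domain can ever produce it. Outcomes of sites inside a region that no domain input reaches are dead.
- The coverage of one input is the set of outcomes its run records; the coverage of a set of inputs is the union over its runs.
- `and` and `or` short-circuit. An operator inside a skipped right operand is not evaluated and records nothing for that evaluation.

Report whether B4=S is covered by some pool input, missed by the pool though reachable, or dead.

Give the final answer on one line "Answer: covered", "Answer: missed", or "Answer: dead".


B4=S is recorded by pool input(s) 4, 6, 7 -> covered
Answer: covered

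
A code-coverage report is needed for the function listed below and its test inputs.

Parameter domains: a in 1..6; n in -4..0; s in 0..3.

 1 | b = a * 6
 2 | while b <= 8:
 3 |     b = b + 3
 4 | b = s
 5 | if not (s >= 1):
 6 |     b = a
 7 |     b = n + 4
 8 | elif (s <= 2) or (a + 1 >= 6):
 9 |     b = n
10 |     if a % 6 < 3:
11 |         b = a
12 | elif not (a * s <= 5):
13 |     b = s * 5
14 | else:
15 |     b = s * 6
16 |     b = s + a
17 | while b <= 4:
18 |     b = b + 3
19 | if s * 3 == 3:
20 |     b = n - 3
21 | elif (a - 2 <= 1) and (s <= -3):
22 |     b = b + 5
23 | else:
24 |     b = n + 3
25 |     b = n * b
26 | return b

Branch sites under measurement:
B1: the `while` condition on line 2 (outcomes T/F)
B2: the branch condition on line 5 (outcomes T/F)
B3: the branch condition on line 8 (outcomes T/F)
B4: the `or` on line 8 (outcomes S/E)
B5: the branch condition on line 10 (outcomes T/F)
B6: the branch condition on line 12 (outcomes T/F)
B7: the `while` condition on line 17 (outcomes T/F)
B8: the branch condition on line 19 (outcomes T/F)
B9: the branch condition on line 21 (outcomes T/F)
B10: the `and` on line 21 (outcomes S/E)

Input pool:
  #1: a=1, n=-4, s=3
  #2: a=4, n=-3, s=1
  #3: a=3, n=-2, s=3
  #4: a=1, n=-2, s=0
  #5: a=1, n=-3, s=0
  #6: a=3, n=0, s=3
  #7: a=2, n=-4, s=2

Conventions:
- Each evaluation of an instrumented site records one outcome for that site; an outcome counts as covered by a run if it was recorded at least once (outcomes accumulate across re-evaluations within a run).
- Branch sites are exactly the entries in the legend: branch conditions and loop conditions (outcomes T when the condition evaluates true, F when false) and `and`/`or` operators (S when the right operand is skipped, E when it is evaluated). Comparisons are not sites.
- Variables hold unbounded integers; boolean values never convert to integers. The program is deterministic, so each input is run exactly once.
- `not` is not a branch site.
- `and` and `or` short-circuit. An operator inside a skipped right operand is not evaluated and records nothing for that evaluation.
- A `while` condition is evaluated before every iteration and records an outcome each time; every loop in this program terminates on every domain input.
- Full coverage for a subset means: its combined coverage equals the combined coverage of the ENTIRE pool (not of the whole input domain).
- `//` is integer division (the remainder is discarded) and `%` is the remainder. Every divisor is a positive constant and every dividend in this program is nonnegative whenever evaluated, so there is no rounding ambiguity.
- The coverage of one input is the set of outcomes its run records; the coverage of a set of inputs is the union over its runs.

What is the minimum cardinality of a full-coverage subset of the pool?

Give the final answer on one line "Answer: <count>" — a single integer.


test 1 (a=1, n=-4, s=3) fires B1->T, B1->F, B2->F, B4->E, B3->F, B6->F, B7->T, B7->F, B8->F, B10->E, B9->F; hits B1=T, B1=F, B2=F, B3=F, B4=E, B6=F, B7=T, B7=F, B8=F, B9=F, B10=E
test 2 (a=4, n=-3, s=1) fires B1->F, B2->F, B4->S, B3->T, B5->F, B7->T, B7->T, B7->T, B7->F, B8->T; hits B1=F, B2=F, B3=T, B4=S, B5=F, B7=T, B7=F, B8=T
test 3 (a=3, n=-2, s=3) fires B1->F, B2->F, B4->E, B3->F, B6->T, B7->F, B8->F, B10->E, B9->F; hits B1=F, B2=F, B3=F, B4=E, B6=T, B7=F, B8=F, B9=F, B10=E
test 4 (a=1, n=-2, s=0) fires B1->T, B1->F, B2->T, B7->T, B7->F, B8->F, B10->E, B9->F; hits B1=T, B1=F, B2=T, B7=T, B7=F, B8=F, B9=F, B10=E
test 5 (a=1, n=-3, s=0) fires B1->T, B1->F, B2->T, B7->T, B7->T, B7->F, B8->F, B10->E, B9->F; hits B1=T, B1=F, B2=T, B7=T, B7=F, B8=F, B9=F, B10=E
test 6 (a=3, n=0, s=3) fires B1->F, B2->F, B4->E, B3->F, B6->T, B7->F, B8->F, B10->E, B9->F; hits B1=F, B2=F, B3=F, B4=E, B6=T, B7=F, B8=F, B9=F, B10=E
test 7 (a=2, n=-4, s=2) fires B1->F, B2->F, B4->S, B3->T, B5->T, B7->T, B7->F, B8->F, B10->E, B9->F; hits B1=F, B2=F, B3=T, B4=S, B5=T, B7=T, B7=F, B8=F, B9=F, B10=E
union over all inputs: B1=T, B1=F, B2=T, B2=F, B3=T, B3=F, B4=S, B4=E, B5=T, B5=F, B6=T, B6=F, B7=T, B7=F, B8=T, B8=F, B9=F, B10=E (18 outcomes)
no size-1 subset reaches all 18 outcomes (best union: 11/18)
no size-2 subset reaches all 18 outcomes (best union: 15/18)
no size-3 subset reaches all 18 outcomes (best union: 16/18)
no size-4 subset reaches all 18 outcomes (best union: 17/18)
at size 5, {1, 2, 3, 4, 7} reaches all 18 outcomes; every lexicographically earlier size-5 subset fails
Answer: 5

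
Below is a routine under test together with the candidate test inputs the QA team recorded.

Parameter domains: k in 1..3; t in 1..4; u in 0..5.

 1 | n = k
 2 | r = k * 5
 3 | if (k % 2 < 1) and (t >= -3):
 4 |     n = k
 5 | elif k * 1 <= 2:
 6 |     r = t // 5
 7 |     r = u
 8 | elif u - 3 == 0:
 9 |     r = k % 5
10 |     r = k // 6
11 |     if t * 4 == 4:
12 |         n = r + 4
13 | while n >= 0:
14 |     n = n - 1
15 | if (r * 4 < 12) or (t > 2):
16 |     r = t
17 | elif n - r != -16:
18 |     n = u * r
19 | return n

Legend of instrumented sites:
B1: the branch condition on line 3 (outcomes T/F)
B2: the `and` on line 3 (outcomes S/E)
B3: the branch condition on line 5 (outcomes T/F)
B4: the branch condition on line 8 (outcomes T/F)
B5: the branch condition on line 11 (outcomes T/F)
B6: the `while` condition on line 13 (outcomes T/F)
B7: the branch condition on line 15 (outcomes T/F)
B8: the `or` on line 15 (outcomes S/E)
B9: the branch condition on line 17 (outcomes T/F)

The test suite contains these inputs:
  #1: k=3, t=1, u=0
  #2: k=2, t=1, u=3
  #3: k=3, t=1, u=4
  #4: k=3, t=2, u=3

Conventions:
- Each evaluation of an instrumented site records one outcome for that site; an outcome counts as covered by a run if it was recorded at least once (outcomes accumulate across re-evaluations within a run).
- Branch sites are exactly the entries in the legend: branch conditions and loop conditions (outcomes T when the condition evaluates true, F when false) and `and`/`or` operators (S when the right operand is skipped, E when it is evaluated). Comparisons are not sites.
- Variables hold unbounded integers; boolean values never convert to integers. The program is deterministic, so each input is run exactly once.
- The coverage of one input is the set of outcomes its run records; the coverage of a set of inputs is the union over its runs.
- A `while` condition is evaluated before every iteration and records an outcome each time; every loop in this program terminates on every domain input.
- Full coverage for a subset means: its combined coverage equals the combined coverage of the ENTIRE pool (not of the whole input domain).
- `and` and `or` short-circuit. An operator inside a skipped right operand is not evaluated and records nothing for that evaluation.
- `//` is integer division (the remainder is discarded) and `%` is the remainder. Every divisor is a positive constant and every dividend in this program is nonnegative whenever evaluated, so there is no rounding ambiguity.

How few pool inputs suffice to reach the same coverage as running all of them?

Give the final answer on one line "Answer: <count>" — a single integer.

test 1 (k=3, t=1, u=0) fires B2->S, B1->F, B3->F, B4->F, B6->T, B6->T, B6->T, B6->T, B6->F, B8->E, B7->F, B9->F; hits B1=F, B2=S, B3=F, B4=F, B6=T, B6=F, B7=F, B8=E, B9=F
test 2 (k=2, t=1, u=3) fires B2->E, B1->T, B6->T, B6->T, B6->T, B6->F, B8->E, B7->F, B9->T; hits B1=T, B2=E, B6=T, B6=F, B7=F, B8=E, B9=T
test 3 (k=3, t=1, u=4) fires B2->S, B1->F, B3->F, B4->F, B6->T, B6->T, B6->T, B6->T, B6->F, B8->E, B7->F, B9->F; hits B1=F, B2=S, B3=F, B4=F, B6=T, B6=F, B7=F, B8=E, B9=F
test 4 (k=3, t=2, u=3) fires B2->S, B1->F, B3->F, B4->T, B5->F, B6->T, B6->T, B6->T, B6->T, B6->F, B8->S, B7->T; hits B1=F, B2=S, B3=F, B4=T, B5=F, B6=T, B6=F, B7=T, B8=S
pool-wide coverage (16 outcomes): B1=T, B1=F, B2=S, B2=E, B3=F, B4=T, B4=F, B5=F, B6=T, B6=F, B7=T, B7=F, B8=S, B8=E, B9=T, B9=F
size 1 is not enough: best union over all size-1 subsets is 9/16
size 2 is not enough: best union over all size-2 subsets is 14/16
inputs {1, 2, 4} (size 3) cover everything; no size-3 subset with a lexicographically smaller index list covers all 16

Answer: 3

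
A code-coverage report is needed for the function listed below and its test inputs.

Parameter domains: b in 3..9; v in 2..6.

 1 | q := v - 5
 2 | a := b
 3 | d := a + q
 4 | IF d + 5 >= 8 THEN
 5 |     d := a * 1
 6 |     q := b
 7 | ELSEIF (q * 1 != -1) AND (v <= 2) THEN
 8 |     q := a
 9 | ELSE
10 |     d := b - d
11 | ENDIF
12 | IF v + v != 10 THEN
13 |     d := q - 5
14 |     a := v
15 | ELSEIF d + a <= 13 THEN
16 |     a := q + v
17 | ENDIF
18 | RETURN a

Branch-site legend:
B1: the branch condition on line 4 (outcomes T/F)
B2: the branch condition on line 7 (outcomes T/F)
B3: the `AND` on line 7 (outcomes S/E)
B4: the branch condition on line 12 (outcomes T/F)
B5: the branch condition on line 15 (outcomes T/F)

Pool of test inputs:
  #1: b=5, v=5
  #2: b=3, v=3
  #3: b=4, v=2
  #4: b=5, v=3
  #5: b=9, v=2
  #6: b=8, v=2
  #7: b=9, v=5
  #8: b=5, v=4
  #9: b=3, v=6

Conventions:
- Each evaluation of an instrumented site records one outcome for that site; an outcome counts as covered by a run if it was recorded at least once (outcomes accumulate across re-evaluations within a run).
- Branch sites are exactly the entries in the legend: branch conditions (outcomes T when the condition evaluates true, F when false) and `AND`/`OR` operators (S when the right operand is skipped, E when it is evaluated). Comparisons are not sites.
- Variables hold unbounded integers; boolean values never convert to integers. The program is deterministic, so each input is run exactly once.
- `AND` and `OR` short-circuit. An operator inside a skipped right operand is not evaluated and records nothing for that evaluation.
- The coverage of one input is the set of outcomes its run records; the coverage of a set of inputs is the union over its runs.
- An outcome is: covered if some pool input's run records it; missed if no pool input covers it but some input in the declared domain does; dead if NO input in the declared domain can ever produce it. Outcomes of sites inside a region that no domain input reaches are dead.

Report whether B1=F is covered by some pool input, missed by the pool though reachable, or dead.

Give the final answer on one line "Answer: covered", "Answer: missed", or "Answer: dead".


B1=F is recorded by pool input(s) 2, 3 -> covered
Answer: covered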